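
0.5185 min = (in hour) 0.008642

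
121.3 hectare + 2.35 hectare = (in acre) 305.5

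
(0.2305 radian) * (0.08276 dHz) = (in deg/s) 0.1093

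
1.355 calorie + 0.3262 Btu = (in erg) 3.498e+09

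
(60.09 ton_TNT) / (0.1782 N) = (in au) 9.431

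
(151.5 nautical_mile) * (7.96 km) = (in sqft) 2.404e+10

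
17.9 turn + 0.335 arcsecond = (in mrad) 1.125e+05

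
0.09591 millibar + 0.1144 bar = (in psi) 1.661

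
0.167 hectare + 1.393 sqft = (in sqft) 1.798e+04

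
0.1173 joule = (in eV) 7.321e+17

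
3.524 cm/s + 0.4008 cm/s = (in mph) 0.0878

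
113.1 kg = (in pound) 249.3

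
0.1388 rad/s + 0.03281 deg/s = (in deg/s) 7.985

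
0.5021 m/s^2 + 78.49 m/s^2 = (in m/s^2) 78.99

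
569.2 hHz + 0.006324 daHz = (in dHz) 5.692e+05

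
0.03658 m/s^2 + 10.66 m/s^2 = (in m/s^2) 10.7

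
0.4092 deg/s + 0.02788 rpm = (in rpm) 0.09608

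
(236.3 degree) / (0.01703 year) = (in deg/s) 0.00044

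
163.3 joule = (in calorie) 39.03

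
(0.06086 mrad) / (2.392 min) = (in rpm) 4.049e-06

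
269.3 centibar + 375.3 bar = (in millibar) 3.78e+05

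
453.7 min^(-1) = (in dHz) 75.62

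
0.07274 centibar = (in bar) 0.0007274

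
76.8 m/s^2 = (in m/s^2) 76.8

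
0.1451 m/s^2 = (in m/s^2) 0.1451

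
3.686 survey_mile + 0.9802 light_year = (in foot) 3.042e+16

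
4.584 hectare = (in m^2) 4.584e+04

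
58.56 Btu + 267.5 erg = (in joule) 6.178e+04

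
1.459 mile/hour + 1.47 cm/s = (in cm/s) 66.69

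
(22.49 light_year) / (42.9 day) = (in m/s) 5.74e+10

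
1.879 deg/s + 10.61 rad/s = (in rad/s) 10.64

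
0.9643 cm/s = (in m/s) 0.009643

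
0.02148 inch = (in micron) 545.6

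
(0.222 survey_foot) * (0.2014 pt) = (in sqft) 5.175e-05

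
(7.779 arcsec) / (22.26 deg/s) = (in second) 9.707e-05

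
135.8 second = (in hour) 0.03772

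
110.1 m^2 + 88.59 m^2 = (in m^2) 198.7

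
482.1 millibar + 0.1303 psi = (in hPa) 491.1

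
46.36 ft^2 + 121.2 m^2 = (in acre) 0.03101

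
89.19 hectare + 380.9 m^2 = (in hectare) 89.23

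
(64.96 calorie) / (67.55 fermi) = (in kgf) 4.103e+14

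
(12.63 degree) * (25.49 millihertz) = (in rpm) 0.05366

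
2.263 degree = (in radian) 0.0395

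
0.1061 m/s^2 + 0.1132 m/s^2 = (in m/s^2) 0.2193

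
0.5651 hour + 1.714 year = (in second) 5.405e+07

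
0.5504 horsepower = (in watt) 410.4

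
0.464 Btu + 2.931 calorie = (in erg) 5.018e+09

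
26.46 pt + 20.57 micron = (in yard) 0.01023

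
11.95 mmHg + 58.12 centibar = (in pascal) 5.971e+04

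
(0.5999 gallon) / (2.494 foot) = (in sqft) 0.03216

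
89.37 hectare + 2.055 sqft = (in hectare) 89.37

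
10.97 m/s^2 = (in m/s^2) 10.97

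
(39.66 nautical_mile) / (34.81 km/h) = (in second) 7596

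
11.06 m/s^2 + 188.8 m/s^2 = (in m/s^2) 199.9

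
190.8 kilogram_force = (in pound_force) 420.6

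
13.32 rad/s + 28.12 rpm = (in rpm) 155.3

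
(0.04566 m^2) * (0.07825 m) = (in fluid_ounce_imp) 125.7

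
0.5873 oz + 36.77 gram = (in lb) 0.1178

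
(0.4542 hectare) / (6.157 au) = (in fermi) 4.931e+06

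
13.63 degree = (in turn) 0.03786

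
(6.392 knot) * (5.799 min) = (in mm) 1.144e+06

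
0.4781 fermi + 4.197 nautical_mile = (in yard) 8500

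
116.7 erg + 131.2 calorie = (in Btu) 0.5203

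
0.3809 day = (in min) 548.5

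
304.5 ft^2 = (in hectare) 0.002829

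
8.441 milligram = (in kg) 8.441e-06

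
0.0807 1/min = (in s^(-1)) 0.001345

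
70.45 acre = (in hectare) 28.51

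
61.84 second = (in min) 1.031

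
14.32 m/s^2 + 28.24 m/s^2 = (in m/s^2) 42.56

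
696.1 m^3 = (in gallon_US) 1.839e+05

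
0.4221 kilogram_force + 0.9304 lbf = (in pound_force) 1.861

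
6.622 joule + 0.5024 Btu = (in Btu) 0.5087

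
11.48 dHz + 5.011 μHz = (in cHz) 114.8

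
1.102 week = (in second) 6.665e+05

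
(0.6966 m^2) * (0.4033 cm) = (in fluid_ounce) 95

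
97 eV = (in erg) 1.554e-10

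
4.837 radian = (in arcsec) 9.977e+05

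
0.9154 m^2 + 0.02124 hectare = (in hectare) 0.02133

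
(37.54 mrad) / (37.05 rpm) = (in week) 1.6e-08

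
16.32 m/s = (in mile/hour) 36.51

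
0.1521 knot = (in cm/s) 7.825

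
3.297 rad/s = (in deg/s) 188.9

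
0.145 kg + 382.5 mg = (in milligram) 1.454e+05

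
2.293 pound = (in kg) 1.04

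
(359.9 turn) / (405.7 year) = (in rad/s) 1.767e-07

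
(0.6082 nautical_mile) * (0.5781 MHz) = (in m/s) 6.512e+08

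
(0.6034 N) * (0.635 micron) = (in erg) 3.832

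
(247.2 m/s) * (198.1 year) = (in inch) 6.08e+13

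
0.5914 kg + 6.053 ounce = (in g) 763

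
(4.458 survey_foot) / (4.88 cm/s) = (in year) 8.829e-07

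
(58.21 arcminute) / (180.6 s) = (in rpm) 0.0008953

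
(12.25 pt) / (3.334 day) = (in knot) 2.916e-08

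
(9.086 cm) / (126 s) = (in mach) 2.118e-06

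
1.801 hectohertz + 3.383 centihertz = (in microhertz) 1.801e+08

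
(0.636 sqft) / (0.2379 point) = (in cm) 7.04e+04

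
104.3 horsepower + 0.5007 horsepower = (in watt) 7.815e+04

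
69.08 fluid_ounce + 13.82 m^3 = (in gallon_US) 3651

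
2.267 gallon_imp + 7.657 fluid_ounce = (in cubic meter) 0.01053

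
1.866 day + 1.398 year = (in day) 512.1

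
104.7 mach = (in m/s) 3.565e+04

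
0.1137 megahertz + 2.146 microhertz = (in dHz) 1.137e+06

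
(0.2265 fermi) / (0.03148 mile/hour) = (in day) 1.863e-19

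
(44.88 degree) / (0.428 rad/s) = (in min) 0.0305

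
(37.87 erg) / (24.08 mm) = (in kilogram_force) 1.604e-05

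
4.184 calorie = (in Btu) 0.01659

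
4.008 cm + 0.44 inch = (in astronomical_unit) 3.426e-13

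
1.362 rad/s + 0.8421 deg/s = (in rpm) 13.15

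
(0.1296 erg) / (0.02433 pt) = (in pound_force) 0.0003394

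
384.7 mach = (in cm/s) 1.31e+07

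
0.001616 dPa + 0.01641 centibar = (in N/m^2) 16.41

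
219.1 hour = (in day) 9.129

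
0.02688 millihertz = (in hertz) 2.688e-05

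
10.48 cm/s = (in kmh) 0.3773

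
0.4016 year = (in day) 146.6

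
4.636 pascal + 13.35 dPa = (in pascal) 5.971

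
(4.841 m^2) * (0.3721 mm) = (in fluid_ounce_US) 60.91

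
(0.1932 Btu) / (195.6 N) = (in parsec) 3.377e-17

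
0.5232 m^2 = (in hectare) 5.232e-05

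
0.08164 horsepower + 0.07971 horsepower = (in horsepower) 0.1614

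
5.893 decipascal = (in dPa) 5.893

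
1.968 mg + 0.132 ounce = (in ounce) 0.1321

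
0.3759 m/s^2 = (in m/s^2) 0.3759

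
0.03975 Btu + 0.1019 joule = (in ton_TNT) 1.005e-08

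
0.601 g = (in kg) 0.000601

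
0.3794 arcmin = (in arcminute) 0.3794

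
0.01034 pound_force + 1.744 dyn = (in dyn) 4601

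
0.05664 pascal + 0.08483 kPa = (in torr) 0.6367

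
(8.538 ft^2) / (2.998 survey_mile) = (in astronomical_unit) 1.099e-15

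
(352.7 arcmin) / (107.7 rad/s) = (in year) 3.021e-11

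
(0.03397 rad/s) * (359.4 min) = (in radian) 732.5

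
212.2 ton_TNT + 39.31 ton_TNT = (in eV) 6.568e+30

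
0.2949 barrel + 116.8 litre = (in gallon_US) 43.24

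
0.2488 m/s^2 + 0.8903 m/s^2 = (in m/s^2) 1.139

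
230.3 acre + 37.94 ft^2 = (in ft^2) 1.003e+07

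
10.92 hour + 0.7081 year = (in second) 2.237e+07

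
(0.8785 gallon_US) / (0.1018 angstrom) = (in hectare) 3.267e+04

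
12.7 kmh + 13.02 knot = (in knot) 19.88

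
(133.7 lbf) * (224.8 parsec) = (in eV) 2.575e+40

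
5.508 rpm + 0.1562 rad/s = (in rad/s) 0.733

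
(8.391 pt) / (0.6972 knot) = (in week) 1.365e-08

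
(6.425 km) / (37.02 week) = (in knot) 0.0005578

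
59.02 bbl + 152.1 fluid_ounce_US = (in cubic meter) 9.388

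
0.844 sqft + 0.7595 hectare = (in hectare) 0.7595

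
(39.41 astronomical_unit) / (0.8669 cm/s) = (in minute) 1.133e+13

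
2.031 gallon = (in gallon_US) 2.031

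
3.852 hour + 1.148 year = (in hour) 1.006e+04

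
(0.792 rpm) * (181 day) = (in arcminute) 4.459e+09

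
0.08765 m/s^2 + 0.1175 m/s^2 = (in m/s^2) 0.2051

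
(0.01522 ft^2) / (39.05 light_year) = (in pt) 1.085e-17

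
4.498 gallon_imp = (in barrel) 0.1286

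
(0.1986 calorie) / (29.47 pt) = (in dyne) 7.993e+06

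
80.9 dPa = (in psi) 0.001173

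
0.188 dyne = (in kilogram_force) 1.917e-07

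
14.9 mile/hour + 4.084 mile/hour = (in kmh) 30.55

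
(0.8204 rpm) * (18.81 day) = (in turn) 2.222e+04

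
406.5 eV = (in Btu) 6.173e-20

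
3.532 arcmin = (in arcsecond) 211.9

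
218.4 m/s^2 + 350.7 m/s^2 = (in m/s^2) 569.1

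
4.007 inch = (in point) 288.5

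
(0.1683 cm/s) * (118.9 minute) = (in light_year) 1.269e-15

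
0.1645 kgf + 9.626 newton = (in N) 11.24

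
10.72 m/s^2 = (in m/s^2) 10.72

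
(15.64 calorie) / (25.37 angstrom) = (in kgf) 2.63e+09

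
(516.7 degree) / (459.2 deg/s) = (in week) 1.86e-06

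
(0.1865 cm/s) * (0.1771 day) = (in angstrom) 2.854e+11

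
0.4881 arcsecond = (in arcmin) 0.008135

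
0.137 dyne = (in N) 1.37e-06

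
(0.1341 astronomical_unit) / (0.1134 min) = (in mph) 6.595e+09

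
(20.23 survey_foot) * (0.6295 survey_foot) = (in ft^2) 12.73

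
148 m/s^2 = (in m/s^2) 148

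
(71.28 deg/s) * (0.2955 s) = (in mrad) 367.6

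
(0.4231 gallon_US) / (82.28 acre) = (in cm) 4.81e-07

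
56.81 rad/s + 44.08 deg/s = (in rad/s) 57.58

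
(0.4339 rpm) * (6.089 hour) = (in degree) 5.707e+04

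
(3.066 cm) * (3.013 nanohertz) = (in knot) 1.796e-10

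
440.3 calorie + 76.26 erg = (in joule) 1842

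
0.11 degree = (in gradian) 0.1222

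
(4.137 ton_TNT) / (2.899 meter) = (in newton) 5.971e+09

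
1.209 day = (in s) 1.045e+05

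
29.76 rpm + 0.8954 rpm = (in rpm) 30.66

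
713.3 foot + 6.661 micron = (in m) 217.4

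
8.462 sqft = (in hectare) 7.861e-05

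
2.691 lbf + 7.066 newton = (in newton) 19.04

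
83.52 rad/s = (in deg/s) 4785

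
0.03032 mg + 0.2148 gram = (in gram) 0.2148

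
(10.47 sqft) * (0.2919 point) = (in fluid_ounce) 3.387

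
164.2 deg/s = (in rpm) 27.37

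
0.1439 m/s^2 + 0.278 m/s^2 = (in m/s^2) 0.4219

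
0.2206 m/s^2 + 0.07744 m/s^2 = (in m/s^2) 0.298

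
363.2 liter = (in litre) 363.2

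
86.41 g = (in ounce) 3.048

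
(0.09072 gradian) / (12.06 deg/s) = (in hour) 1.881e-06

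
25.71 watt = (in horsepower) 0.03448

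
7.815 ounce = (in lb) 0.4884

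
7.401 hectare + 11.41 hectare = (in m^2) 1.881e+05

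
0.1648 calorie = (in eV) 4.304e+18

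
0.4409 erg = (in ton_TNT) 1.054e-17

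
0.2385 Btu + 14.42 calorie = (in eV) 1.947e+21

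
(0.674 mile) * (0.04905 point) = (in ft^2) 0.202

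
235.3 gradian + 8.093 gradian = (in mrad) 3823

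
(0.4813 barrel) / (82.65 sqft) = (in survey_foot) 0.0327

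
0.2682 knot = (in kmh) 0.4967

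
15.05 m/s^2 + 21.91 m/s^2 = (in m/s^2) 36.96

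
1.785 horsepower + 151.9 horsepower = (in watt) 1.146e+05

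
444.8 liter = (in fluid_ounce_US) 1.504e+04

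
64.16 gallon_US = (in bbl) 1.528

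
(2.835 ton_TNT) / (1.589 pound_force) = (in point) 4.757e+12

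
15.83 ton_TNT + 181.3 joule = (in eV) 4.134e+29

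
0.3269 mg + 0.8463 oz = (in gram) 23.99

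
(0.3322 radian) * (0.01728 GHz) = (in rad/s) 5.74e+06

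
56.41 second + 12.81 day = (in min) 1.845e+04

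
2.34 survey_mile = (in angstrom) 3.766e+13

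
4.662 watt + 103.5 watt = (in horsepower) 0.145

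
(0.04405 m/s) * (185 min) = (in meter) 489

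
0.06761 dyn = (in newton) 6.761e-07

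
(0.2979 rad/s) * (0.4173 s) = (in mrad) 124.3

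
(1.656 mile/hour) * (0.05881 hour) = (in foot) 514.2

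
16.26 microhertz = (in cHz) 0.001626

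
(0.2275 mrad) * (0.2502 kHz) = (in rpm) 0.5436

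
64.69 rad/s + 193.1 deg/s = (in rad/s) 68.06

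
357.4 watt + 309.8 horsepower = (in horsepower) 310.3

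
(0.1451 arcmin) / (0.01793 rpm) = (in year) 7.128e-10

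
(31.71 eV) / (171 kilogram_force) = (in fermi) 3.03e-06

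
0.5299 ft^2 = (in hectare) 4.923e-06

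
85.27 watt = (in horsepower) 0.1143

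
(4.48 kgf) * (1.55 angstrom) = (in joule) 6.81e-09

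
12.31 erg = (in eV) 7.683e+12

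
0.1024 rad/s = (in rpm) 0.9778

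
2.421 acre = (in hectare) 0.9797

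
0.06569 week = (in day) 0.4598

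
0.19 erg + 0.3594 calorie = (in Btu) 0.001425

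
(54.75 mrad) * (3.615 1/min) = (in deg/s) 0.189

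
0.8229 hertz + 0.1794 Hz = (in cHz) 100.2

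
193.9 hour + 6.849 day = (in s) 1.29e+06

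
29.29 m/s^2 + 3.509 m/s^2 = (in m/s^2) 32.8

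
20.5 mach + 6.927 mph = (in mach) 20.51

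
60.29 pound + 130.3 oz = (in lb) 68.43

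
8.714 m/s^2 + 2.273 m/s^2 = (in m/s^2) 10.99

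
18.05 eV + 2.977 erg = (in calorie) 7.115e-08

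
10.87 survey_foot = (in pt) 9392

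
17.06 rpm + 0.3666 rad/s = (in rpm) 20.56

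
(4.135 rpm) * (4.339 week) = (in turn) 1.809e+05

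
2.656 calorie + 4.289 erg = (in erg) 1.111e+08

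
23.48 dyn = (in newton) 0.0002348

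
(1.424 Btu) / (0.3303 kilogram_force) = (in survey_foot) 1522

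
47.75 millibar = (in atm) 0.04713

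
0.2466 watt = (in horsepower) 0.0003307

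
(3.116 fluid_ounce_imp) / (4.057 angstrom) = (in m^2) 2.182e+05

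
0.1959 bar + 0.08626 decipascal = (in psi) 2.841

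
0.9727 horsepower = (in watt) 725.3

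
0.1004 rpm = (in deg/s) 0.6024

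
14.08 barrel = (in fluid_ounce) 7.569e+04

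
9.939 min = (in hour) 0.1657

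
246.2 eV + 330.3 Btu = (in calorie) 8.329e+04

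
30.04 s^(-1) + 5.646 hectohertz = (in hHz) 5.946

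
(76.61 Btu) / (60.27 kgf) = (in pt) 3.876e+05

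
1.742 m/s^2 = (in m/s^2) 1.742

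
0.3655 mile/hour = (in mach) 0.0004799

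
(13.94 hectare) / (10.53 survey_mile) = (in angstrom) 8.226e+10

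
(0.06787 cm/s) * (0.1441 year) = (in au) 2.062e-08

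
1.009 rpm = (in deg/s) 6.054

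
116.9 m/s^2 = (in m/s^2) 116.9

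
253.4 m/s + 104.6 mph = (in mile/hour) 671.4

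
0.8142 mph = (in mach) 0.001069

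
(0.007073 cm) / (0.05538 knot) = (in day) 2.873e-08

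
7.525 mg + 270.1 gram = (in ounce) 9.528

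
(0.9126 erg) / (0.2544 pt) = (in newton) 0.001017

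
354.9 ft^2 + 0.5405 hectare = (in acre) 1.344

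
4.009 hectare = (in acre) 9.906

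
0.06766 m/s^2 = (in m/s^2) 0.06766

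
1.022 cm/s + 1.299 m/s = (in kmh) 4.713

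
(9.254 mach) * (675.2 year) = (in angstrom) 6.709e+23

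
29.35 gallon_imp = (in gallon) 35.25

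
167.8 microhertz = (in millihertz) 0.1678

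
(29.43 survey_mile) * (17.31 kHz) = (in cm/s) 8.199e+10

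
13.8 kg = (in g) 1.38e+04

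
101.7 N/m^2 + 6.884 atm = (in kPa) 697.6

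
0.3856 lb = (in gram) 174.9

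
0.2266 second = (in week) 3.747e-07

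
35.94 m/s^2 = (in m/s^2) 35.94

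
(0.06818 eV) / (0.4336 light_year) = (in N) 2.663e-36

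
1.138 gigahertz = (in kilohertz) 1.138e+06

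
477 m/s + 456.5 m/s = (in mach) 2.742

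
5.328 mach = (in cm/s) 1.814e+05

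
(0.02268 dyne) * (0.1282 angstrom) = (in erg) 2.908e-11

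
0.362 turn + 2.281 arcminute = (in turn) 0.3621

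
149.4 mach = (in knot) 9.888e+04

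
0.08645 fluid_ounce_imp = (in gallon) 0.0006489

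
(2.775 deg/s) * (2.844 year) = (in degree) 2.489e+08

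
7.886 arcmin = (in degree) 0.1314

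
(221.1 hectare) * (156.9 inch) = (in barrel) 5.542e+07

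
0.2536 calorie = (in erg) 1.061e+07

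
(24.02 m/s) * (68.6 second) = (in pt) 4.671e+06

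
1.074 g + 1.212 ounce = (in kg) 0.03543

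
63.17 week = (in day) 442.2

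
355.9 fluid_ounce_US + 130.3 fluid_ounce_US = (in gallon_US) 3.798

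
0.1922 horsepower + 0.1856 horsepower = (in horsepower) 0.3778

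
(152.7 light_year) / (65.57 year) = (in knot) 1.358e+09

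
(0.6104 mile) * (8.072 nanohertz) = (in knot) 1.541e-05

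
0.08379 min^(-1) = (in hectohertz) 1.396e-05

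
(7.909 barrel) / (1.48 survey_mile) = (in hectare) 5.279e-08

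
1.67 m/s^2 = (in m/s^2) 1.67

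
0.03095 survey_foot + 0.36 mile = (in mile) 0.36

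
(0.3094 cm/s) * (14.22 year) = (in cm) 1.387e+08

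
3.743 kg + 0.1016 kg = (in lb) 8.476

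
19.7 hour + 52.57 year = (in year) 52.57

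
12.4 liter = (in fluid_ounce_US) 419.3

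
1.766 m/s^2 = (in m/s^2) 1.766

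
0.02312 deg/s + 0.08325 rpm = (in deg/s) 0.5226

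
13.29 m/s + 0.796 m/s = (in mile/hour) 31.51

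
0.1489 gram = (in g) 0.1489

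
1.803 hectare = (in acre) 4.455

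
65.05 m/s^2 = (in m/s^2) 65.05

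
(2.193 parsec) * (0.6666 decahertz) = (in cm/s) 4.511e+19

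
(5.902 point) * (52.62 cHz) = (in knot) 0.00213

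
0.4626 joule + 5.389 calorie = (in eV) 1.436e+20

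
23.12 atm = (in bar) 23.43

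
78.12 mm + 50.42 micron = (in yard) 0.08549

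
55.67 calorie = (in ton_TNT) 5.567e-08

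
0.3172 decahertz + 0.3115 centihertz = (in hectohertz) 0.03175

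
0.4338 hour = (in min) 26.03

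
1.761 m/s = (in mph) 3.939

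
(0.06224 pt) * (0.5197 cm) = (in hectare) 1.141e-11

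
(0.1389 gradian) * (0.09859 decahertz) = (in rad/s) 0.002151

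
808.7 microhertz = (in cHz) 0.08087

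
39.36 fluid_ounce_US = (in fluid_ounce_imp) 40.97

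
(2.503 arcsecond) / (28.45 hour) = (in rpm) 1.131e-09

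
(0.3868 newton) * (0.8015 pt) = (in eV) 6.826e+14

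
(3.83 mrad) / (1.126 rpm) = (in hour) 9.023e-06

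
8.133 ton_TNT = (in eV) 2.124e+29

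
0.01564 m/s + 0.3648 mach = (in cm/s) 1.242e+04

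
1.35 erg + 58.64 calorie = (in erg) 2.453e+09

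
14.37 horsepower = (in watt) 1.072e+04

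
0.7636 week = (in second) 4.618e+05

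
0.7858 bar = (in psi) 11.4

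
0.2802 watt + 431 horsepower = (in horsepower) 431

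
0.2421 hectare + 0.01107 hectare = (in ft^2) 2.725e+04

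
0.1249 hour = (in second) 449.6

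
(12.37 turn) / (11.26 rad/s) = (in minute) 0.115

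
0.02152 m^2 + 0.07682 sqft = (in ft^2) 0.3085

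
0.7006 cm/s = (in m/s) 0.007006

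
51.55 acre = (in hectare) 20.86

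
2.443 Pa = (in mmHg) 0.01832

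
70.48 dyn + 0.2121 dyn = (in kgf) 7.209e-05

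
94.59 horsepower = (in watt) 7.054e+04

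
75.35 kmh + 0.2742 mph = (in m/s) 21.05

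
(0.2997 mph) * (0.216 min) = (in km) 0.001736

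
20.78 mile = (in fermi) 3.344e+19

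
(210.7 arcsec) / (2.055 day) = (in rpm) 5.494e-08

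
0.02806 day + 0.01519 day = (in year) 0.0001185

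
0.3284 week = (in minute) 3310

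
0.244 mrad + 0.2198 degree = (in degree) 0.2338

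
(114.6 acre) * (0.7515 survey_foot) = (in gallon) 2.806e+07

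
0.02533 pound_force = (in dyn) 1.127e+04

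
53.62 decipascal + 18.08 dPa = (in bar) 7.17e-05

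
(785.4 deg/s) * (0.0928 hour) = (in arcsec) 9.446e+08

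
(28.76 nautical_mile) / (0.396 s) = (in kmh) 4.842e+05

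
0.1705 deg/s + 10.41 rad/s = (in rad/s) 10.41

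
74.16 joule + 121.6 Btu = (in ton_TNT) 3.068e-05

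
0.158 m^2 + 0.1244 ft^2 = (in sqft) 1.825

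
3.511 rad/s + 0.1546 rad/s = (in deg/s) 210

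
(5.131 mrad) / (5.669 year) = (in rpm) 2.741e-10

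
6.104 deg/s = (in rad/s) 0.1065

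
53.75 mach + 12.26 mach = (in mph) 5.028e+04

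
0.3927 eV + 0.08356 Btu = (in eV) 5.503e+20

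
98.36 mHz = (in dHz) 0.9836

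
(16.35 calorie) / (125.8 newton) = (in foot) 1.784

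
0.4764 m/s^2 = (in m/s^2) 0.4764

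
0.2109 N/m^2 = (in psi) 3.059e-05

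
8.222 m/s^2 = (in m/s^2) 8.222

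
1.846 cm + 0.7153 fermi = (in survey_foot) 0.06056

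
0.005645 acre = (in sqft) 245.9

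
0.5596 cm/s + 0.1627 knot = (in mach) 0.0002622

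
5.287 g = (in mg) 5287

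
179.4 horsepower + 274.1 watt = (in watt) 1.341e+05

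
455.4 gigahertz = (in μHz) 4.554e+17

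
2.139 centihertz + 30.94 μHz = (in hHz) 0.0002142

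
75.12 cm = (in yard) 0.8215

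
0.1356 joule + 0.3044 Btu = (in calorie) 76.79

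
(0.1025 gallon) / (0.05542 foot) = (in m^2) 0.02297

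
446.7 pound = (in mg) 2.026e+08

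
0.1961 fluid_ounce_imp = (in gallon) 0.001472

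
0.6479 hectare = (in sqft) 6.974e+04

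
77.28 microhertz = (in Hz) 7.728e-05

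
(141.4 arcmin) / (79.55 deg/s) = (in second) 0.02962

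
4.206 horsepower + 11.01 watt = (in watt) 3147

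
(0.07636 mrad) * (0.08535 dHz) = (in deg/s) 3.734e-05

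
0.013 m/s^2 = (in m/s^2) 0.013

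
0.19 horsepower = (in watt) 141.7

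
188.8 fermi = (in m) 1.888e-13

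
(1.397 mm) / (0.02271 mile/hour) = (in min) 0.002293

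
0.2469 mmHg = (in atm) 0.0003249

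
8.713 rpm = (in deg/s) 52.28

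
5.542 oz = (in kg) 0.1571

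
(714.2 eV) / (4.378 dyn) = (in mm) 2.614e-09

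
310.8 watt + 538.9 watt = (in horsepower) 1.139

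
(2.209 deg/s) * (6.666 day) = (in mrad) 2.221e+07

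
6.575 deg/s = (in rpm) 1.096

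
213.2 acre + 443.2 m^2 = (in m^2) 8.632e+05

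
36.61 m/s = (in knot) 71.16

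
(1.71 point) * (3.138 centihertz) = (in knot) 3.68e-05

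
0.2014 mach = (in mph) 153.4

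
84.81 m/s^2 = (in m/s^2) 84.81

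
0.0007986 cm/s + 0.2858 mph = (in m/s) 0.1278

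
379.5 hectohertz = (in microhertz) 3.795e+10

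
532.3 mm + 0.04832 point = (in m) 0.5323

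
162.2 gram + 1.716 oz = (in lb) 0.4648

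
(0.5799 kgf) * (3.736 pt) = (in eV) 4.678e+16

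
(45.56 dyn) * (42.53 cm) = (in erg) 1938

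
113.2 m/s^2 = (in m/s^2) 113.2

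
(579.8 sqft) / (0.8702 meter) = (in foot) 203.1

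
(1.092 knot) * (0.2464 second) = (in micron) 1.384e+05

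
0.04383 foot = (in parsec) 4.329e-19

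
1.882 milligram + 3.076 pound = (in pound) 3.076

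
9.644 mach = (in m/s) 3284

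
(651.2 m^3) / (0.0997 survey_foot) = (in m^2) 2.143e+04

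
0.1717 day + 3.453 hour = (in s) 2.727e+04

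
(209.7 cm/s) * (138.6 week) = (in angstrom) 1.758e+18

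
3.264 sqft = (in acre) 7.493e-05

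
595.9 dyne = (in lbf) 0.00134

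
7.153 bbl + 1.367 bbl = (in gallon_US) 357.8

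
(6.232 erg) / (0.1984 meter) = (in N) 3.141e-06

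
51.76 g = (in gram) 51.76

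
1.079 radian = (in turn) 0.1717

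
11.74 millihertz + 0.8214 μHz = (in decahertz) 0.001174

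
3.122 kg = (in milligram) 3.122e+06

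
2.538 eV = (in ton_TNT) 9.719e-29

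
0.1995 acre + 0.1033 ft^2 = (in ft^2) 8690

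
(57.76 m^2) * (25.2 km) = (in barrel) 9.155e+06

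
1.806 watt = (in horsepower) 0.002422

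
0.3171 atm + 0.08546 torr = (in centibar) 32.14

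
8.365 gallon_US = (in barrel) 0.1992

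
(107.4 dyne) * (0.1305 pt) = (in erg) 0.4944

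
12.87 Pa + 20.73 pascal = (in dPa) 336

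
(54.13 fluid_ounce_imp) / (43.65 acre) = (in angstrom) 87.07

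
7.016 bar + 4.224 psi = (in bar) 7.307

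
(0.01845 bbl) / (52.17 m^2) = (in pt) 0.1594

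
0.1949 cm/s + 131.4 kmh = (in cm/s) 3650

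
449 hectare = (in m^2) 4.49e+06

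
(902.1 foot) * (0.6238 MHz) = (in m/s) 1.715e+08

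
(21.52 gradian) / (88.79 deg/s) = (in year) 6.917e-09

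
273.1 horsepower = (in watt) 2.037e+05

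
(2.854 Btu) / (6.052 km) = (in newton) 0.4975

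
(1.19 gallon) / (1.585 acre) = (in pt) 0.001991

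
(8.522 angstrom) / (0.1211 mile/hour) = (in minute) 2.624e-10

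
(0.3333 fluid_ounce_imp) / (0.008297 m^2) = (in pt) 3.235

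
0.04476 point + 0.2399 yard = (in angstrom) 2.194e+09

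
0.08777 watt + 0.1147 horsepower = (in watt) 85.62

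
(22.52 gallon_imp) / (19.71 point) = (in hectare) 0.001472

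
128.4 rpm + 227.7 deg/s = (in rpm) 166.3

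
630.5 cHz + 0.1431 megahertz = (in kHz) 143.1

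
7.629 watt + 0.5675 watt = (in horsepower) 0.01099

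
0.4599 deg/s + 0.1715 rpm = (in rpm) 0.2482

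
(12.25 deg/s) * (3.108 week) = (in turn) 6.396e+04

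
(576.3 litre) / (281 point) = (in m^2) 5.814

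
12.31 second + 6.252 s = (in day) 0.0002148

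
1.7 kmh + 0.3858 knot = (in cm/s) 67.07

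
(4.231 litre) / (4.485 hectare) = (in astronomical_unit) 6.306e-19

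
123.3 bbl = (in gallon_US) 5179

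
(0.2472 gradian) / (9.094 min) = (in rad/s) 7.116e-06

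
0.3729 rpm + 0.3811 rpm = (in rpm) 0.754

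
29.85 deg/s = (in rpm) 4.975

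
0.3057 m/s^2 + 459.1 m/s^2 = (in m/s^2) 459.4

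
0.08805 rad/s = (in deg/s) 5.045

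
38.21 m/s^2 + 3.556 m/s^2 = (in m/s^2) 41.77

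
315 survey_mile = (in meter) 5.069e+05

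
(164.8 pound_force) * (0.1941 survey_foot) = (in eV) 2.707e+20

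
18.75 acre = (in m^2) 7.588e+04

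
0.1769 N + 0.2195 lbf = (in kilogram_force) 0.1176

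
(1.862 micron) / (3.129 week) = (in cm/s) 9.839e-11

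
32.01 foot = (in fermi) 9.757e+15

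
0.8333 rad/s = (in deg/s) 47.74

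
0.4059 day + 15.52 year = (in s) 4.895e+08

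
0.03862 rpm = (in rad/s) 0.004044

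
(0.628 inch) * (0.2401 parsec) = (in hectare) 1.182e+10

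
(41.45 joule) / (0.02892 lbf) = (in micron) 3.222e+08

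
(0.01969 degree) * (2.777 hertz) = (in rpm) 0.009113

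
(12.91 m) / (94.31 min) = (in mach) 6.7e-06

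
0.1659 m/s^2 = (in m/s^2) 0.1659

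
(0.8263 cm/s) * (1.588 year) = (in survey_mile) 257.1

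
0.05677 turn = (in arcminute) 1226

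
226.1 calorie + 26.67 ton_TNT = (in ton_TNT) 26.67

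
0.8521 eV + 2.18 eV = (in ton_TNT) 1.161e-28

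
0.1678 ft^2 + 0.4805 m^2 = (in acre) 0.0001226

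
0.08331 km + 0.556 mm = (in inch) 3280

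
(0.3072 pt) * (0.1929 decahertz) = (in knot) 0.0004064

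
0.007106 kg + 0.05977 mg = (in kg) 0.007106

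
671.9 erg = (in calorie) 1.606e-05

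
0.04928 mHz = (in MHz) 4.928e-11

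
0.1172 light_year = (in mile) 6.89e+11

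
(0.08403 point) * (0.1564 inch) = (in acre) 2.91e-11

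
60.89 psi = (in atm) 4.143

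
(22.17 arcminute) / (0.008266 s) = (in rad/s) 0.7802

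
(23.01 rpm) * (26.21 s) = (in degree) 3619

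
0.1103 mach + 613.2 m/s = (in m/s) 650.8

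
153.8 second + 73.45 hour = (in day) 3.062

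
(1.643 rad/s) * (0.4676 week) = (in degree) 2.662e+07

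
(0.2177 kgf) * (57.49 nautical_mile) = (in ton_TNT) 5.433e-05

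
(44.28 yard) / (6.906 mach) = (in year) 5.46e-10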